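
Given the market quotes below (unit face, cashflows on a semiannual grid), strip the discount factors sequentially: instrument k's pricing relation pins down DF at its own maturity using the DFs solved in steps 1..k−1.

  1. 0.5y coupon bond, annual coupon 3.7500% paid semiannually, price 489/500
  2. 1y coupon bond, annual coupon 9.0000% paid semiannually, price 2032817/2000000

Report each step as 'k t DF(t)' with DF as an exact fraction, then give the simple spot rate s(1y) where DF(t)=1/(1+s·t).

step 1 [0.5y] bond c/2=3/160: DF=(489/500 − 3/160·(0))/(1+3/160) = 24/25 ≈ 0.960000
step 2 [1y] bond c/2=9/200: DF=(2032817/2000000 − 9/200·(0.960000))/(1+9/200) = 9313/10000 ≈ 0.931300

1 1/2 24/25
2 1 9313/10000
s(1y) = (1/(9313/10000) − 1)/(1) = 687/9313 ≈ 7.3768%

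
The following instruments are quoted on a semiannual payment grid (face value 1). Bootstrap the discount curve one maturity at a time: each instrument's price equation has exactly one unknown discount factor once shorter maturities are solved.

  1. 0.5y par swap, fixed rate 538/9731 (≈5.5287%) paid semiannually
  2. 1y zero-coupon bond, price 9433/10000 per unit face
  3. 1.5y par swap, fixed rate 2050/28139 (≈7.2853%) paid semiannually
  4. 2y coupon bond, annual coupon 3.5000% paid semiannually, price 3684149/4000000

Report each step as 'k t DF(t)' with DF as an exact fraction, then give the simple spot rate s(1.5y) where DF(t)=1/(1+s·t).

1 1/2 9731/10000
2 1 9433/10000
3 3/2 359/400
4 2 1071/1250
s(1.5y) = (1/(359/400) − 1)/(3/2) = 82/1077 ≈ 7.6137%

step 1 [0.5y] swap r/2=269/9731: DF=(1 − 269/9731·(0))/(1+269/9731) = 9731/10000 ≈ 0.973100
step 2 [1y] zero: DF = P = 9433/10000 ≈ 0.943300
step 3 [1.5y] swap r/2=1025/28139: DF=(1 − 1025/28139·(0.973100+0.943300))/(1+1025/28139) = 359/400 ≈ 0.897500
step 4 [2y] bond c/2=7/400: DF=(3684149/4000000 − 7/400·(0.973100+0.943300+0.897500))/(1+7/400) = 1071/1250 ≈ 0.856800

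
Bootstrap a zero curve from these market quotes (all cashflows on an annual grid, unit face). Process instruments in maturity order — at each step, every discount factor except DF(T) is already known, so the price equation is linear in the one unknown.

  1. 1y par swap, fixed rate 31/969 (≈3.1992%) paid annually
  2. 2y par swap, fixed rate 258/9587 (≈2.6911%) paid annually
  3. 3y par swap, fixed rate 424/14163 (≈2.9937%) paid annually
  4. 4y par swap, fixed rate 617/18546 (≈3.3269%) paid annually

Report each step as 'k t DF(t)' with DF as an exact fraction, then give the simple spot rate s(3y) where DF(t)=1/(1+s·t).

1 1 969/1000
2 2 2371/2500
3 3 572/625
4 4 4383/5000
s(3y) = (1/(572/625) − 1)/(3) = 53/1716 ≈ 3.0886%

step 1 [1y] swap r/1=31/969: DF=(1 − 31/969·(0))/(1+31/969) = 969/1000 ≈ 0.969000
step 2 [2y] swap r/1=258/9587: DF=(1 − 258/9587·(0.969000))/(1+258/9587) = 2371/2500 ≈ 0.948400
step 3 [3y] swap r/1=424/14163: DF=(1 − 424/14163·(0.969000+0.948400))/(1+424/14163) = 572/625 ≈ 0.915200
step 4 [4y] swap r/1=617/18546: DF=(1 − 617/18546·(0.969000+0.948400+0.915200))/(1+617/18546) = 4383/5000 ≈ 0.876600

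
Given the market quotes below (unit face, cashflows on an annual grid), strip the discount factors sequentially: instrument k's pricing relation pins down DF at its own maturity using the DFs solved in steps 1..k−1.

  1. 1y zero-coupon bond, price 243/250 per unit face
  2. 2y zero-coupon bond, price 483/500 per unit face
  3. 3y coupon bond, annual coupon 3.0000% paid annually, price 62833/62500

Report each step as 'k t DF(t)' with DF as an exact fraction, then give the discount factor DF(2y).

step 1 [1y] zero: DF = P = 243/250 ≈ 0.972000
step 2 [2y] zero: DF = P = 483/500 ≈ 0.966000
step 3 [3y] bond c/1=3/100: DF=(62833/62500 − 3/100·(0.972000+0.966000))/(1+3/100) = 2299/2500 ≈ 0.919600

1 1 243/250
2 2 483/500
3 3 2299/2500
DF(2y) = 483/500 ≈ 0.966000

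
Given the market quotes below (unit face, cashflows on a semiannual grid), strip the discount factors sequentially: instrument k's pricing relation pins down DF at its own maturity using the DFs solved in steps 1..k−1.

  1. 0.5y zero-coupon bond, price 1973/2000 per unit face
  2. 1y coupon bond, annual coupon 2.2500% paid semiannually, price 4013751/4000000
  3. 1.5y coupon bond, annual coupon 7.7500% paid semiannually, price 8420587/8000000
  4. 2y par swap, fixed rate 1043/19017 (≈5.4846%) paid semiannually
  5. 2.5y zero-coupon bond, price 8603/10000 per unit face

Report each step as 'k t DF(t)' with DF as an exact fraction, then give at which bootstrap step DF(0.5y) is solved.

step 1 [0.5y] zero: DF = P = 1973/2000 ≈ 0.986500
step 2 [1y] bond c/2=9/800: DF=(4013751/4000000 − 9/800·(0.986500))/(1+9/800) = 9813/10000 ≈ 0.981300
step 3 [1.5y] bond c/2=31/800: DF=(8420587/8000000 − 31/800·(0.986500+0.981300))/(1+31/800) = 9399/10000 ≈ 0.939900
step 4 [2y] swap r/2=1043/38034: DF=(1 − 1043/38034·(0.986500+0.981300+0.939900))/(1+1043/38034) = 8957/10000 ≈ 0.895700
step 5 [2.5y] zero: DF = P = 8603/10000 ≈ 0.860300

1 1/2 1973/2000
2 1 9813/10000
3 3/2 9399/10000
4 2 8957/10000
5 5/2 8603/10000
DF(0.5y) is solved at step 1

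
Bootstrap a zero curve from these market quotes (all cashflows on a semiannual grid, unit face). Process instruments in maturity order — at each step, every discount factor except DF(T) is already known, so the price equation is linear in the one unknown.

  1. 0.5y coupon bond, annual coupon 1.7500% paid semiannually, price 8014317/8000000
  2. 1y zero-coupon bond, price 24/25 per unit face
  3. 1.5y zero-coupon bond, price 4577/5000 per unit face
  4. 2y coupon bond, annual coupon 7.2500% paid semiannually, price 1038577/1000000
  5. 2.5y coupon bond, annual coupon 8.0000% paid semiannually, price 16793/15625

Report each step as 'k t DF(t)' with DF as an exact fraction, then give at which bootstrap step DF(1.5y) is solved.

step 1 [0.5y] bond c/2=7/800: DF=(8014317/8000000 − 7/800·(0))/(1+7/800) = 9931/10000 ≈ 0.993100
step 2 [1y] zero: DF = P = 24/25 ≈ 0.960000
step 3 [1.5y] zero: DF = P = 4577/5000 ≈ 0.915400
step 4 [2y] bond c/2=29/800: DF=(1038577/1000000 − 29/800·(0.993100+0.960000+0.915400))/(1+29/800) = 9019/10000 ≈ 0.901900
step 5 [2.5y] bond c/2=1/25: DF=(16793/15625 − 1/25·(0.993100+0.960000+0.915400+0.901900))/(1+1/25) = 2221/2500 ≈ 0.888400

1 1/2 9931/10000
2 1 24/25
3 3/2 4577/5000
4 2 9019/10000
5 5/2 2221/2500
DF(1.5y) is solved at step 3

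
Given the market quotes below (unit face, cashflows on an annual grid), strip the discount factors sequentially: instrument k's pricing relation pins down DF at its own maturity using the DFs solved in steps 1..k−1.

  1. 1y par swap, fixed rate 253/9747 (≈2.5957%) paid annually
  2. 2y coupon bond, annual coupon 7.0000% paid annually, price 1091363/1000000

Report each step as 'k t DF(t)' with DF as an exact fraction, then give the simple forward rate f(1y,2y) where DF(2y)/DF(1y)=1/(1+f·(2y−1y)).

step 1 [1y] swap r/1=253/9747: DF=(1 − 253/9747·(0))/(1+253/9747) = 9747/10000 ≈ 0.974700
step 2 [2y] bond c/1=7/100: DF=(1091363/1000000 − 7/100·(0.974700))/(1+7/100) = 4781/5000 ≈ 0.956200

1 1 9747/10000
2 2 4781/5000
f(1y,2y) = ((9747/10000)/(4781/5000) − 1)/(1) = 185/9562 ≈ 1.9347%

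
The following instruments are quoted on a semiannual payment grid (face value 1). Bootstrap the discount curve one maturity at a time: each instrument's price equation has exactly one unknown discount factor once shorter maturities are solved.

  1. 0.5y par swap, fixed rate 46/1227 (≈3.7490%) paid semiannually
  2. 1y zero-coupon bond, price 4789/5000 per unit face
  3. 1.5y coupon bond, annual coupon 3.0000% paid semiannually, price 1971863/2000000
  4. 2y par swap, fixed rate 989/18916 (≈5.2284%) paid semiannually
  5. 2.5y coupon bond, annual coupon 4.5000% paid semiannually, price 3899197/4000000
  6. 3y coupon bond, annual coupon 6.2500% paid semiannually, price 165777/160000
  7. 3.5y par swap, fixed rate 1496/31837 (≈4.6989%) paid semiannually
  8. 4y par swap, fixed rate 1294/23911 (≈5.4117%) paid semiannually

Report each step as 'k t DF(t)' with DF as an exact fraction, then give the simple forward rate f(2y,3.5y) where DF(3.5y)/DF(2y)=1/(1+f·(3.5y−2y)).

1 1/2 1227/1250
2 1 4789/5000
3 3/2 9427/10000
4 2 9011/10000
5 5/2 8701/10000
6 3 8637/10000
7 7/2 1063/1250
8 4 8059/10000
f(2y,3.5y) = ((9011/10000)/(1063/1250) − 1)/(3/2) = 169/4252 ≈ 3.9746%

step 1 [0.5y] swap r/2=23/1227: DF=(1 − 23/1227·(0))/(1+23/1227) = 1227/1250 ≈ 0.981600
step 2 [1y] zero: DF = P = 4789/5000 ≈ 0.957800
step 3 [1.5y] bond c/2=3/200: DF=(1971863/2000000 − 3/200·(0.981600+0.957800))/(1+3/200) = 9427/10000 ≈ 0.942700
step 4 [2y] swap r/2=989/37832: DF=(1 − 989/37832·(0.981600+0.957800+0.942700))/(1+989/37832) = 9011/10000 ≈ 0.901100
step 5 [2.5y] bond c/2=9/400: DF=(3899197/4000000 − 9/400·(0.981600+0.957800+0.942700+0.901100))/(1+9/400) = 8701/10000 ≈ 0.870100
step 6 [3y] bond c/2=1/32: DF=(165777/160000 − 1/32·(0.981600+0.957800+0.942700+0.901100+0.870100))/(1+1/32) = 8637/10000 ≈ 0.863700
step 7 [3.5y] swap r/2=748/31837: DF=(1 − 748/31837·(0.981600+0.957800+0.942700+0.901100+0.870100+0.863700))/(1+748/31837) = 1063/1250 ≈ 0.850400
step 8 [4y] swap r/2=647/23911: DF=(1 − 647/23911·(0.981600+0.957800+0.942700+0.901100+0.870100+0.863700+0.850400))/(1+647/23911) = 8059/10000 ≈ 0.805900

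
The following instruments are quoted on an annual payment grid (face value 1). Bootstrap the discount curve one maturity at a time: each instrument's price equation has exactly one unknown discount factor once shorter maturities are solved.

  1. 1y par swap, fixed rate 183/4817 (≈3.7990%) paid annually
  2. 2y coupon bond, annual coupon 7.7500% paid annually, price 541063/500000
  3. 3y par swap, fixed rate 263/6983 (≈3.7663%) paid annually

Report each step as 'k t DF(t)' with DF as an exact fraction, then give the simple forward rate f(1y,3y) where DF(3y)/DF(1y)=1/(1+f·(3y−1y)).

1 1 4817/5000
2 2 187/200
3 3 2237/2500
f(1y,3y) = ((4817/5000)/(2237/2500) − 1)/(2) = 343/8948 ≈ 3.8333%

step 1 [1y] swap r/1=183/4817: DF=(1 − 183/4817·(0))/(1+183/4817) = 4817/5000 ≈ 0.963400
step 2 [2y] bond c/1=31/400: DF=(541063/500000 − 31/400·(0.963400))/(1+31/400) = 187/200 ≈ 0.935000
step 3 [3y] swap r/1=263/6983: DF=(1 − 263/6983·(0.963400+0.935000))/(1+263/6983) = 2237/2500 ≈ 0.894800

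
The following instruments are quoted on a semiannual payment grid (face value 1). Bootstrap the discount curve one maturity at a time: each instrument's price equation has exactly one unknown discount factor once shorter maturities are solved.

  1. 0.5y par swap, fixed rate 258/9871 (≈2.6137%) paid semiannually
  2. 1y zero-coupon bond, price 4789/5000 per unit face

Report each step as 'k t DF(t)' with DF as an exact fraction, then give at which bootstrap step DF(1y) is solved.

step 1 [0.5y] swap r/2=129/9871: DF=(1 − 129/9871·(0))/(1+129/9871) = 9871/10000 ≈ 0.987100
step 2 [1y] zero: DF = P = 4789/5000 ≈ 0.957800

1 1/2 9871/10000
2 1 4789/5000
DF(1y) is solved at step 2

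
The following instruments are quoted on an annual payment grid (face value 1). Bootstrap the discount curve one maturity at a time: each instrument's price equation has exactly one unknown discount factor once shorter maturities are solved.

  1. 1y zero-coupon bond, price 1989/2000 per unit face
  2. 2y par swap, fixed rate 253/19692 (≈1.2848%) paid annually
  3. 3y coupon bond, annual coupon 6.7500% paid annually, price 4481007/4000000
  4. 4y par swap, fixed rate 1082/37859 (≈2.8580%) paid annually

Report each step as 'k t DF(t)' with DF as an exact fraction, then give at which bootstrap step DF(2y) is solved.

1 1 1989/2000
2 2 9747/10000
3 3 9249/10000
4 4 4459/5000
DF(2y) is solved at step 2

step 1 [1y] zero: DF = P = 1989/2000 ≈ 0.994500
step 2 [2y] swap r/1=253/19692: DF=(1 − 253/19692·(0.994500))/(1+253/19692) = 9747/10000 ≈ 0.974700
step 3 [3y] bond c/1=27/400: DF=(4481007/4000000 − 27/400·(0.994500+0.974700))/(1+27/400) = 9249/10000 ≈ 0.924900
step 4 [4y] swap r/1=1082/37859: DF=(1 − 1082/37859·(0.994500+0.974700+0.924900))/(1+1082/37859) = 4459/5000 ≈ 0.891800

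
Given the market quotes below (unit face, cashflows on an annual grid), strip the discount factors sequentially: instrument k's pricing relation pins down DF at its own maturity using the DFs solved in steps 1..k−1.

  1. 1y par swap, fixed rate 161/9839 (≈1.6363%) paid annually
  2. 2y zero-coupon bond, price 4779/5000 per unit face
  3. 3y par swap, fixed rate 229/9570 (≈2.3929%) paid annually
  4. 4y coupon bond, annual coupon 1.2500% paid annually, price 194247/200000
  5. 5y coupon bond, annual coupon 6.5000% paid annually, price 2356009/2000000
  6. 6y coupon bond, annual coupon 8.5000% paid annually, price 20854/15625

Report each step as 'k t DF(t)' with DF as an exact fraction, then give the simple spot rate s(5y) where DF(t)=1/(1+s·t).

1 1 9839/10000
2 2 4779/5000
3 3 9313/10000
4 4 4619/5000
5 5 1749/2000
6 6 8643/10000
s(5y) = (1/(1749/2000) − 1)/(5) = 251/8745 ≈ 2.8702%

step 1 [1y] swap r/1=161/9839: DF=(1 − 161/9839·(0))/(1+161/9839) = 9839/10000 ≈ 0.983900
step 2 [2y] zero: DF = P = 4779/5000 ≈ 0.955800
step 3 [3y] swap r/1=229/9570: DF=(1 − 229/9570·(0.983900+0.955800))/(1+229/9570) = 9313/10000 ≈ 0.931300
step 4 [4y] bond c/1=1/80: DF=(194247/200000 − 1/80·(0.983900+0.955800+0.931300))/(1+1/80) = 4619/5000 ≈ 0.923800
step 5 [5y] bond c/1=13/200: DF=(2356009/2000000 − 13/200·(0.983900+0.955800+0.931300+0.923800))/(1+13/200) = 1749/2000 ≈ 0.874500
step 6 [6y] bond c/1=17/200: DF=(20854/15625 − 17/200·(0.983900+0.955800+0.931300+0.923800+0.874500))/(1+17/200) = 8643/10000 ≈ 0.864300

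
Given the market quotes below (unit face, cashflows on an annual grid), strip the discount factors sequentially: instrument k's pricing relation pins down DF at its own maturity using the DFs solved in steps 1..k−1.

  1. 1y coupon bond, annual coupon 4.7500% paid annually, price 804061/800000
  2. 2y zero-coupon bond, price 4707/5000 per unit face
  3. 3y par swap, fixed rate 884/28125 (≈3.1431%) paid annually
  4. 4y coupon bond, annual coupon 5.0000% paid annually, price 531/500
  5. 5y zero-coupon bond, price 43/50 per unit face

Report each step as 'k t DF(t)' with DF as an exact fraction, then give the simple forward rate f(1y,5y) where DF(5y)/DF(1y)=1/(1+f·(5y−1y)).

step 1 [1y] bond c/1=19/400: DF=(804061/800000 − 19/400·(0))/(1+19/400) = 1919/2000 ≈ 0.959500
step 2 [2y] zero: DF = P = 4707/5000 ≈ 0.941400
step 3 [3y] swap r/1=884/28125: DF=(1 − 884/28125·(0.959500+0.941400))/(1+884/28125) = 2279/2500 ≈ 0.911600
step 4 [4y] bond c/1=1/20: DF=(531/500 − 1/20·(0.959500+0.941400+0.911600))/(1+1/20) = 351/400 ≈ 0.877500
step 5 [5y] zero: DF = P = 43/50 ≈ 0.860000

1 1 1919/2000
2 2 4707/5000
3 3 2279/2500
4 4 351/400
5 5 43/50
f(1y,5y) = ((1919/2000)/(43/50) − 1)/(4) = 199/6880 ≈ 2.8924%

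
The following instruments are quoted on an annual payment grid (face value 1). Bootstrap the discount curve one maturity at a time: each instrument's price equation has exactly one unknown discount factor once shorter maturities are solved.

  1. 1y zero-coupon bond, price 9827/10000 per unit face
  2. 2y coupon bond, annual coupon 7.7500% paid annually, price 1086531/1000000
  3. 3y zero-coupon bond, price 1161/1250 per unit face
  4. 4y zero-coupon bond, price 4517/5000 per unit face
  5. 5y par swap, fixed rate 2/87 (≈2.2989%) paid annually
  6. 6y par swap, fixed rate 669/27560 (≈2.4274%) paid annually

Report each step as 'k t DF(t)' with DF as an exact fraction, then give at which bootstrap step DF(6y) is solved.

1 1 9827/10000
2 2 9377/10000
3 3 1161/1250
4 4 4517/5000
5 5 2233/2500
6 6 4331/5000
DF(6y) is solved at step 6

step 1 [1y] zero: DF = P = 9827/10000 ≈ 0.982700
step 2 [2y] bond c/1=31/400: DF=(1086531/1000000 − 31/400·(0.982700))/(1+31/400) = 9377/10000 ≈ 0.937700
step 3 [3y] zero: DF = P = 1161/1250 ≈ 0.928800
step 4 [4y] zero: DF = P = 4517/5000 ≈ 0.903400
step 5 [5y] swap r/1=2/87: DF=(1 − 2/87·(0.982700+0.937700+0.928800+0.903400))/(1+2/87) = 2233/2500 ≈ 0.893200
step 6 [6y] swap r/1=669/27560: DF=(1 − 669/27560·(0.982700+0.937700+0.928800+0.903400+0.893200))/(1+669/27560) = 4331/5000 ≈ 0.866200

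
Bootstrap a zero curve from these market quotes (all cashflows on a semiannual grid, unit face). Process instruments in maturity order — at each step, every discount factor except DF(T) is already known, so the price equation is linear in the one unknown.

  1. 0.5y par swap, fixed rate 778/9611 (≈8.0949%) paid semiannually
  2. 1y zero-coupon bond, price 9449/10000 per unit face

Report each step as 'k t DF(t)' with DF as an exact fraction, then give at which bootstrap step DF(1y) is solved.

1 1/2 9611/10000
2 1 9449/10000
DF(1y) is solved at step 2

step 1 [0.5y] swap r/2=389/9611: DF=(1 − 389/9611·(0))/(1+389/9611) = 9611/10000 ≈ 0.961100
step 2 [1y] zero: DF = P = 9449/10000 ≈ 0.944900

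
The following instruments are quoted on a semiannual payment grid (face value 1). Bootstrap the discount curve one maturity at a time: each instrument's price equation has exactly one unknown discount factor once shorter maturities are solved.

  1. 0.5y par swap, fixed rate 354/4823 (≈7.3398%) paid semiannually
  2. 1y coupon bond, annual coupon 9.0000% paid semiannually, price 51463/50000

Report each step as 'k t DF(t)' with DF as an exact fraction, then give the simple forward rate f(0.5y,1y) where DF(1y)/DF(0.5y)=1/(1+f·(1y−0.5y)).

step 1 [0.5y] swap r/2=177/4823: DF=(1 − 177/4823·(0))/(1+177/4823) = 4823/5000 ≈ 0.964600
step 2 [1y] bond c/2=9/200: DF=(51463/50000 − 9/200·(0.964600))/(1+9/200) = 4717/5000 ≈ 0.943400

1 1/2 4823/5000
2 1 4717/5000
f(0.5y,1y) = ((4823/5000)/(4717/5000) − 1)/(1/2) = 4/89 ≈ 4.4944%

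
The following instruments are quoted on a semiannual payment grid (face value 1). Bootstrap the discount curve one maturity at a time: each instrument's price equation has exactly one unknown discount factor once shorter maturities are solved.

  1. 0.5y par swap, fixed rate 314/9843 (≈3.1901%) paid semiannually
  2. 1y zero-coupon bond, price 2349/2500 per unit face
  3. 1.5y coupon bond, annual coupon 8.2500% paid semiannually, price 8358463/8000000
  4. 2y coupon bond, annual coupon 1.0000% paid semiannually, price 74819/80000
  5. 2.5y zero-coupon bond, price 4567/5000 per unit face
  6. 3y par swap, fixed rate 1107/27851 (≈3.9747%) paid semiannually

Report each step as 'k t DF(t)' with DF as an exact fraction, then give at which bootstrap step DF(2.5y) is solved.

step 1 [0.5y] swap r/2=157/9843: DF=(1 − 157/9843·(0))/(1+157/9843) = 9843/10000 ≈ 0.984300
step 2 [1y] zero: DF = P = 2349/2500 ≈ 0.939600
step 3 [1.5y] bond c/2=33/800: DF=(8358463/8000000 − 33/800·(0.984300+0.939600))/(1+33/800) = 1159/1250 ≈ 0.927200
step 4 [2y] bond c/2=1/200: DF=(74819/80000 − 1/200·(0.984300+0.939600+0.927200))/(1+1/200) = 2291/2500 ≈ 0.916400
step 5 [2.5y] zero: DF = P = 4567/5000 ≈ 0.913400
step 6 [3y] swap r/2=1107/55702: DF=(1 − 1107/55702·(0.984300+0.939600+0.927200+0.916400+0.913400))/(1+1107/55702) = 8893/10000 ≈ 0.889300

1 1/2 9843/10000
2 1 2349/2500
3 3/2 1159/1250
4 2 2291/2500
5 5/2 4567/5000
6 3 8893/10000
DF(2.5y) is solved at step 5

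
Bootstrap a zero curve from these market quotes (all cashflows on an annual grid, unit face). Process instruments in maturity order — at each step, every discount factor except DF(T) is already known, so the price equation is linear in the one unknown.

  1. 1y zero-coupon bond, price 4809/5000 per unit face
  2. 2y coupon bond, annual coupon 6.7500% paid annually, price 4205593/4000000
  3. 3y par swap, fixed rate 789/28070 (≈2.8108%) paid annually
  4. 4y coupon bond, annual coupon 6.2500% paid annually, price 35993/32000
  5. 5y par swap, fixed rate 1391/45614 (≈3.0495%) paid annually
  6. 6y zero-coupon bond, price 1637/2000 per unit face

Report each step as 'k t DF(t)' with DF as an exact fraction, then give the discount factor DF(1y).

1 1 4809/5000
2 2 9241/10000
3 3 9211/10000
4 4 1787/2000
5 5 8609/10000
6 6 1637/2000
DF(1y) = 4809/5000 ≈ 0.961800

step 1 [1y] zero: DF = P = 4809/5000 ≈ 0.961800
step 2 [2y] bond c/1=27/400: DF=(4205593/4000000 − 27/400·(0.961800))/(1+27/400) = 9241/10000 ≈ 0.924100
step 3 [3y] swap r/1=789/28070: DF=(1 − 789/28070·(0.961800+0.924100))/(1+789/28070) = 9211/10000 ≈ 0.921100
step 4 [4y] bond c/1=1/16: DF=(35993/32000 − 1/16·(0.961800+0.924100+0.921100))/(1+1/16) = 1787/2000 ≈ 0.893500
step 5 [5y] swap r/1=1391/45614: DF=(1 − 1391/45614·(0.961800+0.924100+0.921100+0.893500))/(1+1391/45614) = 8609/10000 ≈ 0.860900
step 6 [6y] zero: DF = P = 1637/2000 ≈ 0.818500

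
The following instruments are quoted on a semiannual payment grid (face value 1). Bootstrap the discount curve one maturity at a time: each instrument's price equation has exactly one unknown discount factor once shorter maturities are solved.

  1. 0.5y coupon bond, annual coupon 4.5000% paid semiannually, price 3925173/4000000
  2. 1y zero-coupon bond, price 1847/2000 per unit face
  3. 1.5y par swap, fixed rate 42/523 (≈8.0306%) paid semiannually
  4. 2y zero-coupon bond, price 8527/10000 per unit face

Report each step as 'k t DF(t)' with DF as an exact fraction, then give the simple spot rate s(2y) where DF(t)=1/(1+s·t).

1 1/2 9597/10000
2 1 1847/2000
3 3/2 8887/10000
4 2 8527/10000
s(2y) = (1/(8527/10000) − 1)/(2) = 1473/17054 ≈ 8.6373%

step 1 [0.5y] bond c/2=9/400: DF=(3925173/4000000 − 9/400·(0))/(1+9/400) = 9597/10000 ≈ 0.959700
step 2 [1y] zero: DF = P = 1847/2000 ≈ 0.923500
step 3 [1.5y] swap r/2=21/523: DF=(1 − 21/523·(0.959700+0.923500))/(1+21/523) = 8887/10000 ≈ 0.888700
step 4 [2y] zero: DF = P = 8527/10000 ≈ 0.852700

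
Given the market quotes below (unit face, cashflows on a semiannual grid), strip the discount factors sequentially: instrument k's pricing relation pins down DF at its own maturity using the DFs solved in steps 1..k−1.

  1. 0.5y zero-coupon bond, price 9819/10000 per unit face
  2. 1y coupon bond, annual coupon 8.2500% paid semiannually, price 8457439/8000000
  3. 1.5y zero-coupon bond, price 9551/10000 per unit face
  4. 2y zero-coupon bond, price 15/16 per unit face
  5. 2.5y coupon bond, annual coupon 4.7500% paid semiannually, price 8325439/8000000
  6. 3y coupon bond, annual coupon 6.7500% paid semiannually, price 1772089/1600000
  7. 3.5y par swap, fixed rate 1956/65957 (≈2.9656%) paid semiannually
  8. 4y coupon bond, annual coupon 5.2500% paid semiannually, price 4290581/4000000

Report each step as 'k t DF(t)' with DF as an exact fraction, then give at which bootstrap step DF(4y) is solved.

step 1 [0.5y] zero: DF = P = 9819/10000 ≈ 0.981900
step 2 [1y] bond c/2=33/800: DF=(8457439/8000000 − 33/800·(0.981900))/(1+33/800) = 2441/2500 ≈ 0.976400
step 3 [1.5y] zero: DF = P = 9551/10000 ≈ 0.955100
step 4 [2y] zero: DF = P = 15/16 ≈ 0.937500
step 5 [2.5y] bond c/2=19/800: DF=(8325439/8000000 − 19/800·(0.981900+0.976400+0.955100+0.937500))/(1+19/800) = 1159/1250 ≈ 0.927200
step 6 [3y] bond c/2=27/800: DF=(1772089/1600000 − 27/800·(0.981900+0.976400+0.955100+0.937500+0.927200))/(1+27/800) = 4577/5000 ≈ 0.915400
step 7 [3.5y] swap r/2=978/65957: DF=(1 − 978/65957·(0.981900+0.976400+0.955100+0.937500+0.927200+0.915400))/(1+978/65957) = 4511/5000 ≈ 0.902200
step 8 [4y] bond c/2=21/800: DF=(4290581/4000000 − 21/800·(0.981900+0.976400+0.955100+0.937500+0.927200+0.915400+0.902200))/(1+21/800) = 1753/2000 ≈ 0.876500

1 1/2 9819/10000
2 1 2441/2500
3 3/2 9551/10000
4 2 15/16
5 5/2 1159/1250
6 3 4577/5000
7 7/2 4511/5000
8 4 1753/2000
DF(4y) is solved at step 8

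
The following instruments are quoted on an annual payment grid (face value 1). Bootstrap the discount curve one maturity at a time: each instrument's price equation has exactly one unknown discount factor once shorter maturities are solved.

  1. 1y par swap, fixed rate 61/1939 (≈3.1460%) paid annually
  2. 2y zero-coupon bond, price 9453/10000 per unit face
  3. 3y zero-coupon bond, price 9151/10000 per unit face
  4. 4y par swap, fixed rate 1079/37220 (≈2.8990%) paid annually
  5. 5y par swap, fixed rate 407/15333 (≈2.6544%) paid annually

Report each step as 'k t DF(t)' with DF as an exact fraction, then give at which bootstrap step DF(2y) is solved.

1 1 1939/2000
2 2 9453/10000
3 3 9151/10000
4 4 8921/10000
5 5 8779/10000
DF(2y) is solved at step 2

step 1 [1y] swap r/1=61/1939: DF=(1 − 61/1939·(0))/(1+61/1939) = 1939/2000 ≈ 0.969500
step 2 [2y] zero: DF = P = 9453/10000 ≈ 0.945300
step 3 [3y] zero: DF = P = 9151/10000 ≈ 0.915100
step 4 [4y] swap r/1=1079/37220: DF=(1 − 1079/37220·(0.969500+0.945300+0.915100))/(1+1079/37220) = 8921/10000 ≈ 0.892100
step 5 [5y] swap r/1=407/15333: DF=(1 − 407/15333·(0.969500+0.945300+0.915100+0.892100))/(1+407/15333) = 8779/10000 ≈ 0.877900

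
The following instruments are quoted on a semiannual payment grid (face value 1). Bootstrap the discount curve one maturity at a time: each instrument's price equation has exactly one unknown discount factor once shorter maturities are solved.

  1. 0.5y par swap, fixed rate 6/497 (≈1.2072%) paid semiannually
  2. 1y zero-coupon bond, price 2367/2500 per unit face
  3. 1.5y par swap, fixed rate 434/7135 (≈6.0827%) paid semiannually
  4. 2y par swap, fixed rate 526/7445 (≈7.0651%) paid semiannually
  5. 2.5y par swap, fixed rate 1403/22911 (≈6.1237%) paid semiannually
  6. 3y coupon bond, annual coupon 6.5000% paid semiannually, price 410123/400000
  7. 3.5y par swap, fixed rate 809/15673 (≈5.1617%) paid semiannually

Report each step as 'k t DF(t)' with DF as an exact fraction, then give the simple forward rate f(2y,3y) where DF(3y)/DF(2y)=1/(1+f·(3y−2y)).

1 1/2 497/500
2 1 2367/2500
3 3/2 2283/2500
4 2 1737/2000
5 5/2 8597/10000
6 3 1061/1250
7 7/2 4191/5000
f(2y,3y) = ((1737/2000)/(1061/1250) − 1)/(1) = 197/8488 ≈ 2.3209%

step 1 [0.5y] swap r/2=3/497: DF=(1 − 3/497·(0))/(1+3/497) = 497/500 ≈ 0.994000
step 2 [1y] zero: DF = P = 2367/2500 ≈ 0.946800
step 3 [1.5y] swap r/2=217/7135: DF=(1 − 217/7135·(0.994000+0.946800))/(1+217/7135) = 2283/2500 ≈ 0.913200
step 4 [2y] swap r/2=263/7445: DF=(1 − 263/7445·(0.994000+0.946800+0.913200))/(1+263/7445) = 1737/2000 ≈ 0.868500
step 5 [2.5y] swap r/2=1403/45822: DF=(1 − 1403/45822·(0.994000+0.946800+0.913200+0.868500))/(1+1403/45822) = 8597/10000 ≈ 0.859700
step 6 [3y] bond c/2=13/400: DF=(410123/400000 − 13/400·(0.994000+0.946800+0.913200+0.868500+0.859700))/(1+13/400) = 1061/1250 ≈ 0.848800
step 7 [3.5y] swap r/2=809/31346: DF=(1 − 809/31346·(0.994000+0.946800+0.913200+0.868500+0.859700+0.848800))/(1+809/31346) = 4191/5000 ≈ 0.838200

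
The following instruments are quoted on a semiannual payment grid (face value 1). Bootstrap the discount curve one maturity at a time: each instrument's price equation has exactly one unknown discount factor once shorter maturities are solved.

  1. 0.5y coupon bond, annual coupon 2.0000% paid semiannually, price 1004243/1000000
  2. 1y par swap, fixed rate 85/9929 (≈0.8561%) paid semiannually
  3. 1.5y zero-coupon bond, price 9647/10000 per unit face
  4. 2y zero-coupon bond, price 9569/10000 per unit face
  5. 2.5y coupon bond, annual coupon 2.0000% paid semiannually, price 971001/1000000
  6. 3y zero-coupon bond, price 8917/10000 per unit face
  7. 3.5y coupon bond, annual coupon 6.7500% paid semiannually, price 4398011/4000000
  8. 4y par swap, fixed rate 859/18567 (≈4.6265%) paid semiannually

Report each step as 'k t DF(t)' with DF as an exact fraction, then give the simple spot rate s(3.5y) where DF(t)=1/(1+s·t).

step 1 [0.5y] bond c/2=1/100: DF=(1004243/1000000 − 1/100·(0))/(1+1/100) = 9943/10000 ≈ 0.994300
step 2 [1y] swap r/2=85/19858: DF=(1 − 85/19858·(0.994300))/(1+85/19858) = 1983/2000 ≈ 0.991500
step 3 [1.5y] zero: DF = P = 9647/10000 ≈ 0.964700
step 4 [2y] zero: DF = P = 9569/10000 ≈ 0.956900
step 5 [2.5y] bond c/2=1/100: DF=(971001/1000000 − 1/100·(0.994300+0.991500+0.964700+0.956900))/(1+1/100) = 9227/10000 ≈ 0.922700
step 6 [3y] zero: DF = P = 8917/10000 ≈ 0.891700
step 7 [3.5y] bond c/2=27/800: DF=(4398011/4000000 − 27/800·(0.994300+0.991500+0.964700+0.956900+0.922700+0.891700))/(1+27/800) = 548/625 ≈ 0.876800
step 8 [4y] swap r/2=859/37134: DF=(1 − 859/37134·(0.994300+0.991500+0.964700+0.956900+0.922700+0.891700+0.876800))/(1+859/37134) = 4141/5000 ≈ 0.828200

1 1/2 9943/10000
2 1 1983/2000
3 3/2 9647/10000
4 2 9569/10000
5 5/2 9227/10000
6 3 8917/10000
7 7/2 548/625
8 4 4141/5000
s(3.5y) = (1/(548/625) − 1)/(7/2) = 11/274 ≈ 4.0146%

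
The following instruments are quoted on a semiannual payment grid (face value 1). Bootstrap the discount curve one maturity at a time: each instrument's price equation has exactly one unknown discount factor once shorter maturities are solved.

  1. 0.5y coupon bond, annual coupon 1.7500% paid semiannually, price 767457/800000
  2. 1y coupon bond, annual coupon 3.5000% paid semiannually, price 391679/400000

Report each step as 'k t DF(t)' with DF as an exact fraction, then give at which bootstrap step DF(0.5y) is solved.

1 1/2 951/1000
2 1 473/500
DF(0.5y) is solved at step 1

step 1 [0.5y] bond c/2=7/800: DF=(767457/800000 − 7/800·(0))/(1+7/800) = 951/1000 ≈ 0.951000
step 2 [1y] bond c/2=7/400: DF=(391679/400000 − 7/400·(0.951000))/(1+7/400) = 473/500 ≈ 0.946000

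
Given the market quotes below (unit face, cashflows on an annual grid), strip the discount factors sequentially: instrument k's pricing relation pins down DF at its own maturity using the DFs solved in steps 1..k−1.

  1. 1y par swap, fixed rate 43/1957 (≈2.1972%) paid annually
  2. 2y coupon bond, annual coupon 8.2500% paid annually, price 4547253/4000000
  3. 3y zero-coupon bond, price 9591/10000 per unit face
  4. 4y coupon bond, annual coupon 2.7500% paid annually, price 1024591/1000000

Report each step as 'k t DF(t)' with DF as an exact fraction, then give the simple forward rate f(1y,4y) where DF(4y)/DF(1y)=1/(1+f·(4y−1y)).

step 1 [1y] swap r/1=43/1957: DF=(1 − 43/1957·(0))/(1+43/1957) = 1957/2000 ≈ 0.978500
step 2 [2y] bond c/1=33/400: DF=(4547253/4000000 − 33/400·(0.978500))/(1+33/400) = 2439/2500 ≈ 0.975600
step 3 [3y] zero: DF = P = 9591/10000 ≈ 0.959100
step 4 [4y] bond c/1=11/400: DF=(1024591/1000000 − 11/400·(0.978500+0.975600+0.959100))/(1+11/400) = 1149/1250 ≈ 0.919200

1 1 1957/2000
2 2 2439/2500
3 3 9591/10000
4 4 1149/1250
f(1y,4y) = ((1957/2000)/(1149/1250) − 1)/(3) = 593/27576 ≈ 2.1504%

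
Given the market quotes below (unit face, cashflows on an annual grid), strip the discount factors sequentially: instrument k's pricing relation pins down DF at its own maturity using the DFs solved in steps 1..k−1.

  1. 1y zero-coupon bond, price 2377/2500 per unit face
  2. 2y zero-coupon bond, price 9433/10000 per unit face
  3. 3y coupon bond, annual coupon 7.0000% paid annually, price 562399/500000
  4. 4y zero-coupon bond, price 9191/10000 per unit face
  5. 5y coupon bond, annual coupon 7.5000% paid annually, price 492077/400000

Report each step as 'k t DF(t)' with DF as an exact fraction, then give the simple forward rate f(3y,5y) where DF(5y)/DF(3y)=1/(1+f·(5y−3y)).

step 1 [1y] zero: DF = P = 2377/2500 ≈ 0.950800
step 2 [2y] zero: DF = P = 9433/10000 ≈ 0.943300
step 3 [3y] bond c/1=7/100: DF=(562399/500000 − 7/100·(0.950800+0.943300))/(1+7/100) = 9273/10000 ≈ 0.927300
step 4 [4y] zero: DF = P = 9191/10000 ≈ 0.919100
step 5 [5y] bond c/1=3/40: DF=(492077/400000 − 3/40·(0.950800+0.943300+0.927300+0.919100))/(1+3/40) = 4417/5000 ≈ 0.883400

1 1 2377/2500
2 2 9433/10000
3 3 9273/10000
4 4 9191/10000
5 5 4417/5000
f(3y,5y) = ((9273/10000)/(4417/5000) − 1)/(2) = 439/17668 ≈ 2.4847%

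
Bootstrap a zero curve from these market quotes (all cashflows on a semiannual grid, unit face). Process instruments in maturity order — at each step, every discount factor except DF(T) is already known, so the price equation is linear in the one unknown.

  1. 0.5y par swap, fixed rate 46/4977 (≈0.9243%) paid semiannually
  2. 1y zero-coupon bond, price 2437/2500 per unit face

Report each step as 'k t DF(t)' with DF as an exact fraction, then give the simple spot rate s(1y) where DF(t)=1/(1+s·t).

step 1 [0.5y] swap r/2=23/4977: DF=(1 − 23/4977·(0))/(1+23/4977) = 4977/5000 ≈ 0.995400
step 2 [1y] zero: DF = P = 2437/2500 ≈ 0.974800

1 1/2 4977/5000
2 1 2437/2500
s(1y) = (1/(2437/2500) − 1)/(1) = 63/2437 ≈ 2.5851%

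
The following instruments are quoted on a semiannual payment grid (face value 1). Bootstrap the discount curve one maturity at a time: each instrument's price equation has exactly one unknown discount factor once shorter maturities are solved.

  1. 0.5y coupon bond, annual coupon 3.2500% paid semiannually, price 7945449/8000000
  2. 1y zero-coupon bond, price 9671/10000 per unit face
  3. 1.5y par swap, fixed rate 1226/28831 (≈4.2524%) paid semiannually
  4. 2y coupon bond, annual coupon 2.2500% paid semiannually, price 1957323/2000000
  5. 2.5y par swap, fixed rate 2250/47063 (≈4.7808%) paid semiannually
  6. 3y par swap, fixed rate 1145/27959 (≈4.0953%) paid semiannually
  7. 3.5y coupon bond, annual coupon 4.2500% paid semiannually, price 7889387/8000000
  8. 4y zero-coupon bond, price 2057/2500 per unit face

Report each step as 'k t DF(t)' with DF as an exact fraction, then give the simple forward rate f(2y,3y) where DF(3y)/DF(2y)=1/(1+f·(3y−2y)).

1 1/2 9773/10000
2 1 9671/10000
3 3/2 9387/10000
4 2 9357/10000
5 5/2 71/80
6 3 1771/2000
7 7/2 8493/10000
8 4 2057/2500
f(2y,3y) = ((9357/10000)/(1771/2000) − 1)/(1) = 502/8855 ≈ 5.6691%

step 1 [0.5y] bond c/2=13/800: DF=(7945449/8000000 − 13/800·(0))/(1+13/800) = 9773/10000 ≈ 0.977300
step 2 [1y] zero: DF = P = 9671/10000 ≈ 0.967100
step 3 [1.5y] swap r/2=613/28831: DF=(1 − 613/28831·(0.977300+0.967100))/(1+613/28831) = 9387/10000 ≈ 0.938700
step 4 [2y] bond c/2=9/800: DF=(1957323/2000000 − 9/800·(0.977300+0.967100+0.938700))/(1+9/800) = 9357/10000 ≈ 0.935700
step 5 [2.5y] swap r/2=1125/47063: DF=(1 − 1125/47063·(0.977300+0.967100+0.938700+0.935700))/(1+1125/47063) = 71/80 ≈ 0.887500
step 6 [3y] swap r/2=1145/55918: DF=(1 − 1145/55918·(0.977300+0.967100+0.938700+0.935700+0.887500))/(1+1145/55918) = 1771/2000 ≈ 0.885500
step 7 [3.5y] bond c/2=17/800: DF=(7889387/8000000 − 17/800·(0.977300+0.967100+0.938700+0.935700+0.887500+0.885500))/(1+17/800) = 8493/10000 ≈ 0.849300
step 8 [4y] zero: DF = P = 2057/2500 ≈ 0.822800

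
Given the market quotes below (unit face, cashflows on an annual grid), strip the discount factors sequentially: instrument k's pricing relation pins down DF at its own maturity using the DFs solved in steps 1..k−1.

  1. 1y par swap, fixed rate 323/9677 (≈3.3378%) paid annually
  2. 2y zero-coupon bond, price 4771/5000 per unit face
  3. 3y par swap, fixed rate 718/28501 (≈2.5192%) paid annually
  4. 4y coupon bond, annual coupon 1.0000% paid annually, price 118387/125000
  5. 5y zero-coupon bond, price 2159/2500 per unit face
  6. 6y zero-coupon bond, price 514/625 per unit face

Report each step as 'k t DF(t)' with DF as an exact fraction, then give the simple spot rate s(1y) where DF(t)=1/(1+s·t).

step 1 [1y] swap r/1=323/9677: DF=(1 − 323/9677·(0))/(1+323/9677) = 9677/10000 ≈ 0.967700
step 2 [2y] zero: DF = P = 4771/5000 ≈ 0.954200
step 3 [3y] swap r/1=718/28501: DF=(1 − 718/28501·(0.967700+0.954200))/(1+718/28501) = 4641/5000 ≈ 0.928200
step 4 [4y] bond c/1=1/100: DF=(118387/125000 − 1/100·(0.967700+0.954200+0.928200))/(1+1/100) = 1819/2000 ≈ 0.909500
step 5 [5y] zero: DF = P = 2159/2500 ≈ 0.863600
step 6 [6y] zero: DF = P = 514/625 ≈ 0.822400

1 1 9677/10000
2 2 4771/5000
3 3 4641/5000
4 4 1819/2000
5 5 2159/2500
6 6 514/625
s(1y) = (1/(9677/10000) − 1)/(1) = 323/9677 ≈ 3.3378%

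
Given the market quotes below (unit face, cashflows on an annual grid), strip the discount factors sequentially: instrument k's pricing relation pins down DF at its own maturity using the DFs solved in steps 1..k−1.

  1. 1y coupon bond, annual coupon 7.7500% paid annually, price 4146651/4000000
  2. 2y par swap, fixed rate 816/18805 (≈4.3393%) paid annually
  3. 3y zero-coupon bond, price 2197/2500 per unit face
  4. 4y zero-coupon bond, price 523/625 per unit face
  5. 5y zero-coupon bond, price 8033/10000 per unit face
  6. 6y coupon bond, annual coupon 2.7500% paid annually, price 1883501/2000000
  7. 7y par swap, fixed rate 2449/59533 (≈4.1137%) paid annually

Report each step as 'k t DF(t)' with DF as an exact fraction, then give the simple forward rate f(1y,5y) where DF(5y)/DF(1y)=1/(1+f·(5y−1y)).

step 1 [1y] bond c/1=31/400: DF=(4146651/4000000 − 31/400·(0))/(1+31/400) = 9621/10000 ≈ 0.962100
step 2 [2y] swap r/1=816/18805: DF=(1 − 816/18805·(0.962100))/(1+816/18805) = 574/625 ≈ 0.918400
step 3 [3y] zero: DF = P = 2197/2500 ≈ 0.878800
step 4 [4y] zero: DF = P = 523/625 ≈ 0.836800
step 5 [5y] zero: DF = P = 8033/10000 ≈ 0.803300
step 6 [6y] bond c/1=11/400: DF=(1883501/2000000 − 11/400·(0.962100+0.918400+0.878800+0.836800+0.803300))/(1+11/400) = 1997/2500 ≈ 0.798800
step 7 [7y] swap r/1=2449/59533: DF=(1 − 2449/59533·(0.962100+0.918400+0.878800+0.836800+0.803300+0.798800))/(1+2449/59533) = 7551/10000 ≈ 0.755100

1 1 9621/10000
2 2 574/625
3 3 2197/2500
4 4 523/625
5 5 8033/10000
6 6 1997/2500
7 7 7551/10000
f(1y,5y) = ((9621/10000)/(8033/10000) − 1)/(4) = 397/8033 ≈ 4.9421%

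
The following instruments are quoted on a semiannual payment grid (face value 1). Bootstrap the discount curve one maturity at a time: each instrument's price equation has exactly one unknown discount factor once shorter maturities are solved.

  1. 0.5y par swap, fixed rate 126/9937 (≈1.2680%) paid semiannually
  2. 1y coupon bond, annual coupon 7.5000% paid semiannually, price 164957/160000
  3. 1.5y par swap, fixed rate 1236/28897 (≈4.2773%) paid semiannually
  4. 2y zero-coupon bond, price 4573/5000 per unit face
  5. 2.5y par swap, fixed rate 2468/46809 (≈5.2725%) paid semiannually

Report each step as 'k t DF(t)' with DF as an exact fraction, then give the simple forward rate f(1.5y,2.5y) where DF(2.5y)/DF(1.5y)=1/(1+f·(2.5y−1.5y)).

1 1/2 9937/10000
2 1 4789/5000
3 3/2 4691/5000
4 2 4573/5000
5 5/2 4383/5000
f(1.5y,2.5y) = ((4691/5000)/(4383/5000) − 1)/(1) = 308/4383 ≈ 7.0272%

step 1 [0.5y] swap r/2=63/9937: DF=(1 − 63/9937·(0))/(1+63/9937) = 9937/10000 ≈ 0.993700
step 2 [1y] bond c/2=3/80: DF=(164957/160000 − 3/80·(0.993700))/(1+3/80) = 4789/5000 ≈ 0.957800
step 3 [1.5y] swap r/2=618/28897: DF=(1 − 618/28897·(0.993700+0.957800))/(1+618/28897) = 4691/5000 ≈ 0.938200
step 4 [2y] zero: DF = P = 4573/5000 ≈ 0.914600
step 5 [2.5y] swap r/2=1234/46809: DF=(1 − 1234/46809·(0.993700+0.957800+0.938200+0.914600))/(1+1234/46809) = 4383/5000 ≈ 0.876600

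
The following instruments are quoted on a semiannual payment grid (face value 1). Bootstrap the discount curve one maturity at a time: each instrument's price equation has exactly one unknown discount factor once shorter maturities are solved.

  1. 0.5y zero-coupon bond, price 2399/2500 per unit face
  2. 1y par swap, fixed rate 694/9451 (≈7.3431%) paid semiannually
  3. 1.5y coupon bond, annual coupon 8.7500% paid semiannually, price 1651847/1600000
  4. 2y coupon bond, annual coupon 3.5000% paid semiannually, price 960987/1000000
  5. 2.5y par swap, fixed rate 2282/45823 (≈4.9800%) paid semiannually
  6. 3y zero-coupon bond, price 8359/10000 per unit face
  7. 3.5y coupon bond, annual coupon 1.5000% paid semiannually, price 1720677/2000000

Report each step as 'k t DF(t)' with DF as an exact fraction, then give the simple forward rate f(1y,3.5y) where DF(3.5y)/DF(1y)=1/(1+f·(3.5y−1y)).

step 1 [0.5y] zero: DF = P = 2399/2500 ≈ 0.959600
step 2 [1y] swap r/2=347/9451: DF=(1 − 347/9451·(0.959600))/(1+347/9451) = 4653/5000 ≈ 0.930600
step 3 [1.5y] bond c/2=7/160: DF=(1651847/1600000 − 7/160·(0.959600+0.930600))/(1+7/160) = 9099/10000 ≈ 0.909900
step 4 [2y] bond c/2=7/400: DF=(960987/1000000 − 7/400·(0.959600+0.930600+0.909900))/(1+7/400) = 8963/10000 ≈ 0.896300
step 5 [2.5y] swap r/2=1141/45823: DF=(1 − 1141/45823·(0.959600+0.930600+0.909900+0.896300))/(1+1141/45823) = 8859/10000 ≈ 0.885900
step 6 [3y] zero: DF = P = 8359/10000 ≈ 0.835900
step 7 [3.5y] bond c/2=3/400: DF=(1720677/2000000 − 3/400·(0.959600+0.930600+0.909900+0.896300+0.885900+0.835900))/(1+3/400) = 1017/1250 ≈ 0.813600

1 1/2 2399/2500
2 1 4653/5000
3 3/2 9099/10000
4 2 8963/10000
5 5/2 8859/10000
6 3 8359/10000
7 7/2 1017/1250
f(1y,3.5y) = ((4653/5000)/(1017/1250) − 1)/(5/2) = 13/226 ≈ 5.7522%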